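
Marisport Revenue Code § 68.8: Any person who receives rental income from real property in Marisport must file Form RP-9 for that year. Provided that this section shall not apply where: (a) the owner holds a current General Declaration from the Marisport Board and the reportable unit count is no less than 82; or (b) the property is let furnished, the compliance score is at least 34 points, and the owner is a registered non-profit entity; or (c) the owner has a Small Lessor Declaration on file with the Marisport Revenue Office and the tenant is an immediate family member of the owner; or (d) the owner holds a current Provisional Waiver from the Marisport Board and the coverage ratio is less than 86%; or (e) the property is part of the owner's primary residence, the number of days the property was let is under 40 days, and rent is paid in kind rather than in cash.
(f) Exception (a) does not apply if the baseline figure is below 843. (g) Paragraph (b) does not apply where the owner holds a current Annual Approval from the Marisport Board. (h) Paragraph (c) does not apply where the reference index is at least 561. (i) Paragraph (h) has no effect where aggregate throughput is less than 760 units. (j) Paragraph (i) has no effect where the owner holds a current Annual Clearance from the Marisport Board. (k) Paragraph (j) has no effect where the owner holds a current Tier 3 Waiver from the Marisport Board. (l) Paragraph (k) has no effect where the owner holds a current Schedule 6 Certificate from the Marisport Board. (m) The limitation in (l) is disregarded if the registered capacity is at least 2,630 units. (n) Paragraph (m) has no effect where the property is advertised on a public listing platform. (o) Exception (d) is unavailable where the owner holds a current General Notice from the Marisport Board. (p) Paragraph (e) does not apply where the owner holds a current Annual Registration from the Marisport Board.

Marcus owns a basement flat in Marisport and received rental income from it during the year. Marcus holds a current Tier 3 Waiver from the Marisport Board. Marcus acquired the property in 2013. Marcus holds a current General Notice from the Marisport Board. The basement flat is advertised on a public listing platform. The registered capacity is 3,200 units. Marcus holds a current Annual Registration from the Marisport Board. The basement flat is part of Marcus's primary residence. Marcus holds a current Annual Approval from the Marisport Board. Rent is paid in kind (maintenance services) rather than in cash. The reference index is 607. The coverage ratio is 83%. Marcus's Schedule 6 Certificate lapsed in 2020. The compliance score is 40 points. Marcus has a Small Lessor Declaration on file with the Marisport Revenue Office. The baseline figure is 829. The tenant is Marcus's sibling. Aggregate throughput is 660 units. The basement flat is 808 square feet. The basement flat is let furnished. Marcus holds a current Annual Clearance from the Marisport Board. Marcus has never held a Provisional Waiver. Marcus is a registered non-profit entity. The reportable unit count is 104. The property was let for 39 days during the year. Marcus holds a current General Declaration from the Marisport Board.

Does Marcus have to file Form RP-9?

No — exception (c) applies; Marcus is not required to file Form RP-9.

Exception (a)'s conditions are all satisfied: a current General Declaration is held; the reportable unit count is 104, meeting the 82 threshold. But: (f) is triggered — the baseline figure is 829, below the 843 limit. (a) is therefore removed.
All of (b)'s requirements are met (the property is let furnished; the compliance score is 40 points, meeting the 34 points threshold; Marcus is a registered non-profit). However, paragraph (g) must be considered: (g) operates against (b): a current Annual Approval is held. Exception (b) does not apply.
Exception (c) is satisfied on its face — a Small Lessor Declaration is on file; the tenant is an immediate family member. Applying paragraphs (h)–(n): (h) would limit (c) — the reference index is 607, meeting the 561 threshold — but (i) sets (h) aside: (i) applies — aggregate throughput is 660 units, less than the 760 units limit. (j) would limit (i) — a current Annual Clearance is held — but (k) sets (j) aside: (k) operates against (j): a current Tier 3 Waiver is held. (l) is inapplicable (there is no Schedule 6 Certificate in force), so (k) stands. (c) remains available.
Exception (d) does not apply: there is no Provisional Waiver in force.
Exception (e): the basement flat is part of the primary residence; the number of days the property was let is 39 days, under the 40 days limit; rent is paid in kind — every condition holds. However, paragraph (p) must be considered: (p) operates against (e): a current Annual Registration is held. (e) is therefore removed.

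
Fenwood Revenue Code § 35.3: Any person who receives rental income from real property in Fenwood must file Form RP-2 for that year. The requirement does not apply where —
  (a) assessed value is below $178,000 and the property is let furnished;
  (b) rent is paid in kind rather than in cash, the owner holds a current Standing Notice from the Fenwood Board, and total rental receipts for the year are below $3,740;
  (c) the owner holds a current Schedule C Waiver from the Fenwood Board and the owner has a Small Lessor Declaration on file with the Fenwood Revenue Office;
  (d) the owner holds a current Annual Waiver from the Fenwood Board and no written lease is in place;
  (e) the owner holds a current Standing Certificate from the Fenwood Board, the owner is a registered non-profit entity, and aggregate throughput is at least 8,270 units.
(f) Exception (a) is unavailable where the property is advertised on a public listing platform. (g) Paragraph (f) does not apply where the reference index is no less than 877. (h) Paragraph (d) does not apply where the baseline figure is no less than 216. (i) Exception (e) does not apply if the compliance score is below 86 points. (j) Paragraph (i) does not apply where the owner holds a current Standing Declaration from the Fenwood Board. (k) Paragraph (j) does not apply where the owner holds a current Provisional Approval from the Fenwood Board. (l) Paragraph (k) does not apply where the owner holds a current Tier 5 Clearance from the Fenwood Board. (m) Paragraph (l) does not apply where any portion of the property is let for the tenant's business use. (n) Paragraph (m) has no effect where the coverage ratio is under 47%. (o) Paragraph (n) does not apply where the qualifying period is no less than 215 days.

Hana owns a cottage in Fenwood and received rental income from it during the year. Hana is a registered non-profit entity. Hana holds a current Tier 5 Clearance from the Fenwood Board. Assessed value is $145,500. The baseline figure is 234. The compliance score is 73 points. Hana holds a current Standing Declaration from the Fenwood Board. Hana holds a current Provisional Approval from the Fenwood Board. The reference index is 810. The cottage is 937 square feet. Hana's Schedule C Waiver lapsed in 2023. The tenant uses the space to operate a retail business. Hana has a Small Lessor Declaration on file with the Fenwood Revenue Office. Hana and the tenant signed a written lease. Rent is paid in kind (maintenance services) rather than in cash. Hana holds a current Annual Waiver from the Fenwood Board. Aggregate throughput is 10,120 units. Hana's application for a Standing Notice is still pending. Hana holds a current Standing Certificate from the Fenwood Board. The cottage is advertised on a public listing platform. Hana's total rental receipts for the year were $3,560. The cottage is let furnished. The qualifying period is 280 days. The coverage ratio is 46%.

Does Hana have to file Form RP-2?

Exception (a): assessed value is $145,500, below the $178,000 limit; the property is let furnished — every condition holds. Turning to paragraphs (f)–(g): (f) is engaged — the property is publicly advertised. (g) is not engaged (the reference index is 810, short of 877), so (f) stands. (a) is therefore removed.
Exception (b) fails — the Standing Notice is not current.
Exception (c) fails — the Schedule C Waiver is not current.
Exception (d) requires that no written lease is in place; but a written lease is in place, so (d) is unavailable.
Exception (e) is satisfied on its face — a current Standing Certificate is held; Hana is a registered non-profit; aggregate throughput is 10,120 units, meeting the 8,270 units threshold. But: (i) applies — the compliance score is 73 points, below the 86 points limit. (j) would limit (i) — a current Standing Declaration is held — but (k) sets (j) aside: (k) operates against (j): a current Provisional Approval is held. (l) would limit (k) — a current Tier 5 Clearance is held — but (m) sets (l) aside: (m) operates against (l): the space is let for business use. (n) is triggered (the coverage ratio is 46%, under the 47% limit), but yields to (o): (o) is engaged — the qualifying period is 280 days, meeting the 215 days threshold. Exception (e) does not apply.
No exception is made out. Hana falls within the general rule.

Yes — Hana must file Form RP-2.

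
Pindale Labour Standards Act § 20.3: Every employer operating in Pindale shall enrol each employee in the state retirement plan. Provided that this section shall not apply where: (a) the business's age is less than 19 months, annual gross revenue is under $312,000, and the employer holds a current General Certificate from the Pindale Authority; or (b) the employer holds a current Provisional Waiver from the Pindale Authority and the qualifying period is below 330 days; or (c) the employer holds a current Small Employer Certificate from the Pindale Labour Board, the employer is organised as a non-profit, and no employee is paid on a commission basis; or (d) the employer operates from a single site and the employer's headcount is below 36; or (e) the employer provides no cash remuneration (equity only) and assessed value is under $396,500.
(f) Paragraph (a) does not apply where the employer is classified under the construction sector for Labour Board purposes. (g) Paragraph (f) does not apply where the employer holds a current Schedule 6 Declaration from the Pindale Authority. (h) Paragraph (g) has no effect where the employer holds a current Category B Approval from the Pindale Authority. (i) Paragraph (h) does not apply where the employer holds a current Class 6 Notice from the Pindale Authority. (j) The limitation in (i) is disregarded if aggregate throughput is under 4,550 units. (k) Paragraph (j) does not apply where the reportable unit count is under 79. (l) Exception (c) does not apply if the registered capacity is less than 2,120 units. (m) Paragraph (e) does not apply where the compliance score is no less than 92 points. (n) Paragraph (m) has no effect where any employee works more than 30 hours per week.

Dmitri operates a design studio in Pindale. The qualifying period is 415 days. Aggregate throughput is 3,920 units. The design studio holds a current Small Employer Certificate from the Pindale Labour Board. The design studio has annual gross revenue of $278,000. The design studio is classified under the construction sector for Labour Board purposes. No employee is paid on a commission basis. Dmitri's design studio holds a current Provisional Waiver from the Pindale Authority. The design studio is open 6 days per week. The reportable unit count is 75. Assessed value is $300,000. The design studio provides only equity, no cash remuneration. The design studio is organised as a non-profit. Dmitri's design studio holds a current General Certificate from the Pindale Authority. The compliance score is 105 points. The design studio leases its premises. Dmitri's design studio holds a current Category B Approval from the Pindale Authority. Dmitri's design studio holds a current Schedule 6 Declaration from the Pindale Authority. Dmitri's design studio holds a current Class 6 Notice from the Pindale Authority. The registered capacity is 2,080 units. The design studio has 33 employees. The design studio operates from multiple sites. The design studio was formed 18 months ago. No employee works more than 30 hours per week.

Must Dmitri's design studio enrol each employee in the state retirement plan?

No — exception (a) applies; Dmitri's design studio is not required to enrol each employee in the state retirement plan.

Exception (a): the business's age is 18 months, less than the 19 months limit; annual gross revenue is $278,000, under the $312,000 limit; a current General Certificate is held — every condition holds. Considering the limiting provisions: (f) would limit (a) — the design studio is classified under the construction sector — but (g) sets (f) aside: (g) is triggered — a current Schedule 6 Declaration is held. (h) is triggered (a current Category B Approval is held), but is displaced by (i): (i) operates against (h): a current Class 6 Notice is held. (j) would limit (i) — aggregate throughput is 3,920 units, under the 4,550 units limit — but (k) sets (j) aside: (k) is engaged — the reportable unit count is 75, under the 79 limit. So (a) applies.
Exception (b) requires that the qualifying period is below 330 days; but the qualifying period is 415 days, not below 330 days, so (b) is unavailable.
Exception (c)'s conditions are all satisfied: a current Small Employer Certificate is held; the employer is a non-profit; no employee is paid on commission. However, paragraph (l) must be considered: (l) operates — the registered capacity is 2,080 units, less than the 2,120 units limit. So (c) is unavailable.
Exception (d) fails — the employer operates from multiple sites.
All of (e)'s requirements are met (remuneration is equity-only; assessed value is $300,000, under the $396,500 limit). But applying paragraphs (m)–(n): (m) operates against (e): the compliance score is 105 points, meeting the 92 points threshold. (n), which would lift (m), is not triggered — no employee exceeds 30 hours/week. (e) is therefore removed.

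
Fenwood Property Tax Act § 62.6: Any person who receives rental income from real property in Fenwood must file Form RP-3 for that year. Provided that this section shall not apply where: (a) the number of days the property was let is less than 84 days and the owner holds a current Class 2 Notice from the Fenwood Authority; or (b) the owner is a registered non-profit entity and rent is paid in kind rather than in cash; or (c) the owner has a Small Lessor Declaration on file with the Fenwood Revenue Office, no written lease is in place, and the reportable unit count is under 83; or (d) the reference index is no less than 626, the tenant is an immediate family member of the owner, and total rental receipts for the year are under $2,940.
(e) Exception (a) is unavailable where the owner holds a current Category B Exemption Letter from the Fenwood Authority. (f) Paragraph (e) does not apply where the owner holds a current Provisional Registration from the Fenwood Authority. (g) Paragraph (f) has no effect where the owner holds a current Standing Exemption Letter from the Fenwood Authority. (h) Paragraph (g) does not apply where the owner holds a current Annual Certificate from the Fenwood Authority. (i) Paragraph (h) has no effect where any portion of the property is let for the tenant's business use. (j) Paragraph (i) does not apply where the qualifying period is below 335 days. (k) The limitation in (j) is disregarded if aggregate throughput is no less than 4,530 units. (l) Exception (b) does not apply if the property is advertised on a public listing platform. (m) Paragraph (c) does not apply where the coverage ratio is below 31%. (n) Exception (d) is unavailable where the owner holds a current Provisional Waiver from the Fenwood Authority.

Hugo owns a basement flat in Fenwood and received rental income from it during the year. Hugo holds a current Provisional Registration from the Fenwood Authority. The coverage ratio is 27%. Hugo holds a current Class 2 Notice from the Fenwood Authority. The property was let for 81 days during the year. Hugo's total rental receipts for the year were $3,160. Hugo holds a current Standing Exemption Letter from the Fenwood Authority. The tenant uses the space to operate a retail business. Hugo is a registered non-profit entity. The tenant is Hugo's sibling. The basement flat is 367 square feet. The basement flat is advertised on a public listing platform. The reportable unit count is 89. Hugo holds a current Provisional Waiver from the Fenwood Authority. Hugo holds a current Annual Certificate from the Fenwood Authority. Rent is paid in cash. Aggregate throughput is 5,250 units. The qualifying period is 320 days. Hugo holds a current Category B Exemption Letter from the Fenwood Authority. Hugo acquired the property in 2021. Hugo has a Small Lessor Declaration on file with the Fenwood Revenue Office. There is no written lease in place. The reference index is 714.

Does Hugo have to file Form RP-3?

Exception (a) is satisfied on its face — the number of days the property was let is 81 days, less than the 84 days limit; a current Class 2 Notice is held. But: (e) operates — a current Category B Exemption Letter is held. (f) would limit (e) — a current Provisional Registration is held — but (g) sets (f) aside: (g) is triggered — a current Standing Exemption Letter is held. (h) is engaged (a current Annual Certificate is held), but is overridden by (i): (i) operates against (h): the space is let for business use. (j) would limit (i) — the qualifying period is 320 days, below the 335 days limit — but (k) sets (j) aside: (k) operates against (j): aggregate throughput is 5,250 units, meeting the 4,530 units threshold. So (a) is unavailable.
Exception (b) fails — rent is paid in cash.
Exception (c) does not apply: the reportable unit count is 89, not under 83.
Exception (d) fails — total rental receipts for the year are $3,160, not under $2,940.
No exception displaces § 62.6.

Yes — Hugo must file Form RP-3.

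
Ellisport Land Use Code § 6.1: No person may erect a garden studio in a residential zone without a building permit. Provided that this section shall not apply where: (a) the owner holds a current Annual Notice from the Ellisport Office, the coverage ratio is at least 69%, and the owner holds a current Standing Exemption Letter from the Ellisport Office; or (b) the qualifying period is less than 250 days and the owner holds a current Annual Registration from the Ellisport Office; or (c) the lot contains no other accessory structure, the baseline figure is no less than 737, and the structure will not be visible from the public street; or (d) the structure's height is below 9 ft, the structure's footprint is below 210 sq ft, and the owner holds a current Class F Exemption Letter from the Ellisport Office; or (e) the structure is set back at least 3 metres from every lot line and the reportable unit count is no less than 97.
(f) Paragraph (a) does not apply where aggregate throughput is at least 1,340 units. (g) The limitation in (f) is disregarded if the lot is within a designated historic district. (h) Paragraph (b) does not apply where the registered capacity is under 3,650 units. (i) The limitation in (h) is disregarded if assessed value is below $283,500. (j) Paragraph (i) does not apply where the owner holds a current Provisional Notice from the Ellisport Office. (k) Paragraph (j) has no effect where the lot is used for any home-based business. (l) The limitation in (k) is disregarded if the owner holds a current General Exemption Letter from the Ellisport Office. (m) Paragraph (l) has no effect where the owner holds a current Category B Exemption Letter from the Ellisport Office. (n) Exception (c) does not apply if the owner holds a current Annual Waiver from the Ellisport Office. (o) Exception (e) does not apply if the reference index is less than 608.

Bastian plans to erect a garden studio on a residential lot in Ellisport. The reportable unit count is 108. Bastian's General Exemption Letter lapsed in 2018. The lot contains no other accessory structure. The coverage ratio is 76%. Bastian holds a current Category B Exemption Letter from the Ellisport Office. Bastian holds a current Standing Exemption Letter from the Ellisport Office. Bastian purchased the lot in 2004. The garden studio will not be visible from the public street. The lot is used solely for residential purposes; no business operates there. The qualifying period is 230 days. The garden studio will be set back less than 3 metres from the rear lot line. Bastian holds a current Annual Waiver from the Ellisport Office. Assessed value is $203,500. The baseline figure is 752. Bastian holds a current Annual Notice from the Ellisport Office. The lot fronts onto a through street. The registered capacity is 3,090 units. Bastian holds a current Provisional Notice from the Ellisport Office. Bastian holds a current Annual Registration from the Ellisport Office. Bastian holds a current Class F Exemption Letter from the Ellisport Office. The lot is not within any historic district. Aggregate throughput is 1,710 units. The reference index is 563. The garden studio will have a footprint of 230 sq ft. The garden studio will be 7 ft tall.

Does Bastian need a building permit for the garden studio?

All of (a)'s requirements are met (a current Annual Notice is held; the coverage ratio is 76%, meeting the 69% threshold; a current Standing Exemption Letter is held). But applying paragraphs (f)–(g): (f) applies — aggregate throughput is 1,710 units, meeting the 1,340 units threshold. (g), which would lift (f), does not operate here — the lot is not in a historic district. Exception (a) does not apply.
Exception (b)'s conditions are all satisfied: the qualifying period is 230 days, less than the 250 days limit; a current Annual Registration is held. However, paragraphs (h)–(m) must be considered: (h) operates against (b): the registered capacity is 3,090 units, under the 3,650 units limit. (i) is triggered (assessed value is $203,500, below the $283,500 limit), but is displaced by (j): (j) is triggered — a current Provisional Notice is held. (k), which would lift (j), is not engaged — the lot is solely residential. (b) is therefore removed.
Exception (c)'s conditions are all satisfied: the lot has no other accessory structure; the baseline figure is 752, meeting the 737 threshold; the structure will not be visible from the street. But: (n) is triggered — a current Annual Waiver is held. So (c) is unavailable.
Exception (d) does not apply: the structure's footprint is 230 sq ft, not below 210 sq ft.
Exception (e) does not apply: the rear setback is under 3 m.
Every exception is unavailable, so the rule governs.

Yes — Bastian must obtain a building permit.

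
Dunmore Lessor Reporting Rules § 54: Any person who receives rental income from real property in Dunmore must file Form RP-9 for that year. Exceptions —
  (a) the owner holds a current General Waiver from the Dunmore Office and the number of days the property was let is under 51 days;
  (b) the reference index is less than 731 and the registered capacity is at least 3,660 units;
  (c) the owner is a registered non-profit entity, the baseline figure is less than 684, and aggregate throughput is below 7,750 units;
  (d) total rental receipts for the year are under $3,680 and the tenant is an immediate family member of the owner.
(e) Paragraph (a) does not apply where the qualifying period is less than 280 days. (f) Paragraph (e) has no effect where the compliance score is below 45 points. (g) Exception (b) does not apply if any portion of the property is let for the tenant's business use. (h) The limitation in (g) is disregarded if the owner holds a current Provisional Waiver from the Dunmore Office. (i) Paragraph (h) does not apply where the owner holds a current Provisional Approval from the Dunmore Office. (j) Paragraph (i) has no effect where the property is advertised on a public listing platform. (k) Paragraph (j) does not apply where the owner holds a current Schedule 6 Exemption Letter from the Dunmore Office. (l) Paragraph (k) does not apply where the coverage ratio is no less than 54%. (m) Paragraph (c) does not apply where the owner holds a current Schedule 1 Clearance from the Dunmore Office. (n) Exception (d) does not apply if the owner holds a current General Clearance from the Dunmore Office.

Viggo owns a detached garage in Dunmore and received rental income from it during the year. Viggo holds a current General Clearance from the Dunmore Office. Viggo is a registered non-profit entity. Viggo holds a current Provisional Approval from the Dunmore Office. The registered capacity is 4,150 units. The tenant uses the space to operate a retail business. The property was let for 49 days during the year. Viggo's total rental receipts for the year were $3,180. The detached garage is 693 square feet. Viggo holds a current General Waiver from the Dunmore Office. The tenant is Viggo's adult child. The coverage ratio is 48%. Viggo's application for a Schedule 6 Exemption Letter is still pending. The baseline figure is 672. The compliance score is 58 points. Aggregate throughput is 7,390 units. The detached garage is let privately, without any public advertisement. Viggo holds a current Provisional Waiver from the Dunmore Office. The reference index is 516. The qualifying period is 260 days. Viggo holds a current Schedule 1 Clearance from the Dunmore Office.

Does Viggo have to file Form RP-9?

Yes — Viggo must file Form RP-9.

Exception (a)'s conditions are all satisfied: a current General Waiver is held; the number of days the property was let is 49 days, under the 51 days limit. But applying paragraphs (e)–(f): (e) is triggered — the qualifying period is 260 days, less than the 280 days limit. (f) is not triggered (the compliance score is 58 points, not below 45 points), so (e) stands. Exception (a) does not apply.
Exception (b)'s conditions are all satisfied: the reference index is 516, less than the 731 limit; the registered capacity is 4,150 units, meeting the 3,660 units threshold. But applying paragraphs (g)–(l): (g) is engaged — the space is let for business use. (h) would limit (g) — a current Provisional Waiver is held — but (i) sets (h) aside: (i) applies — a current Provisional Approval is held. (j), which would lift (i), is not engaged — the property is let privately without advertisement. Exception (b) does not apply.
Exception (c)'s conditions are all satisfied: Viggo is a registered non-profit; the baseline figure is 672, less than the 684 limit; aggregate throughput is 7,390 units, below the 7,750 units limit. But applying paragraph (m): (m) is triggered — a current Schedule 1 Clearance is held. (c) is therefore removed.
All of (d)'s requirements are met (total rental receipts for the year are $3,180, under the $3,680 limit; the tenant is an immediate family member). Turning to paragraph (n): (n) operates — a current General Clearance is held. (d) is therefore removed.
No exception is made out. Viggo falls within the general rule.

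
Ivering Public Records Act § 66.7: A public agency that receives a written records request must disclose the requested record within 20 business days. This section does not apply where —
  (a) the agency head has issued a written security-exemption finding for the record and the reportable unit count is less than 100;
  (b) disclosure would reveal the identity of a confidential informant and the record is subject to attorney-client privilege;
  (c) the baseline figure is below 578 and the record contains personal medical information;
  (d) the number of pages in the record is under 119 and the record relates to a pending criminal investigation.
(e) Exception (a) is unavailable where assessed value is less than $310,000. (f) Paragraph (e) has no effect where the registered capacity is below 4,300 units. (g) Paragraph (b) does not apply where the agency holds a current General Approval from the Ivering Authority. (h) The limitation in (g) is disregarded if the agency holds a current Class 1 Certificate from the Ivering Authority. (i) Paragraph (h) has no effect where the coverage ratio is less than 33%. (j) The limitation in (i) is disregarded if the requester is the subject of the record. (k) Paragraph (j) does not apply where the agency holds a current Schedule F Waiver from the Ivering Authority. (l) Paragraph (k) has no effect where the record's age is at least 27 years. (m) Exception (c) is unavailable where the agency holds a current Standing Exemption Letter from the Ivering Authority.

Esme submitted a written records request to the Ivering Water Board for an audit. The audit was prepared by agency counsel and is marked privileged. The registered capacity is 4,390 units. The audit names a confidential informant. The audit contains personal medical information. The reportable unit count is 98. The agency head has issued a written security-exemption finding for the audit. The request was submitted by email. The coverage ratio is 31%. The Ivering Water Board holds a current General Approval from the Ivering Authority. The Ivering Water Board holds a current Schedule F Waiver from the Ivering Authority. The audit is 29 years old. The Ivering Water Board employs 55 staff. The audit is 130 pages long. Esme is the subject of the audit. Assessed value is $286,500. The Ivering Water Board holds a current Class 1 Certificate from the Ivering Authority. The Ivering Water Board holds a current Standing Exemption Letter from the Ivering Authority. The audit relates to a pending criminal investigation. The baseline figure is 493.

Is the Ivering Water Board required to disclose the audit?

Exception (a): a written security-exemption finding has been issued; the reportable unit count is 98, less than the 100 limit — every condition holds. But applying paragraphs (e)–(f): (e) operates against (a): assessed value is $286,500, less than the $310,000 limit. (f), which would lift (e), is not triggered — the registered capacity is 4,390 units, not below 4,300 units. (a) is therefore removed.
Exception (b) is satisfied on its face — the audit names a confidential informant; the audit is privileged. Applying paragraphs (g)–(l): (g) is triggered (a current General Approval is held), but is set aside by (h): (h) is triggered — a current Class 1 Certificate is held. (i) would limit (h) — the coverage ratio is 31%, less than the 33% limit — but (j) sets (i) aside: (j) operates against (i): Esme is the subject of the audit. (k) would limit (j) — a current Schedule F Waiver is held — but (l) sets (k) aside: (l) operates — the record's age is 29 years, meeting the 27 years threshold. So (b) applies.
All of (c)'s requirements are met (the baseline figure is 493, below the 578 limit; the audit contains personal medical information). Turning to paragraph (m): (m) applies — a current Standing Exemption Letter is held. Exception (c) does not apply.
Exception (d) fails — the number of pages in the record is 130, not under 119.

No — exception (b) applies; the Ivering Water Board is not required to disclose the audit.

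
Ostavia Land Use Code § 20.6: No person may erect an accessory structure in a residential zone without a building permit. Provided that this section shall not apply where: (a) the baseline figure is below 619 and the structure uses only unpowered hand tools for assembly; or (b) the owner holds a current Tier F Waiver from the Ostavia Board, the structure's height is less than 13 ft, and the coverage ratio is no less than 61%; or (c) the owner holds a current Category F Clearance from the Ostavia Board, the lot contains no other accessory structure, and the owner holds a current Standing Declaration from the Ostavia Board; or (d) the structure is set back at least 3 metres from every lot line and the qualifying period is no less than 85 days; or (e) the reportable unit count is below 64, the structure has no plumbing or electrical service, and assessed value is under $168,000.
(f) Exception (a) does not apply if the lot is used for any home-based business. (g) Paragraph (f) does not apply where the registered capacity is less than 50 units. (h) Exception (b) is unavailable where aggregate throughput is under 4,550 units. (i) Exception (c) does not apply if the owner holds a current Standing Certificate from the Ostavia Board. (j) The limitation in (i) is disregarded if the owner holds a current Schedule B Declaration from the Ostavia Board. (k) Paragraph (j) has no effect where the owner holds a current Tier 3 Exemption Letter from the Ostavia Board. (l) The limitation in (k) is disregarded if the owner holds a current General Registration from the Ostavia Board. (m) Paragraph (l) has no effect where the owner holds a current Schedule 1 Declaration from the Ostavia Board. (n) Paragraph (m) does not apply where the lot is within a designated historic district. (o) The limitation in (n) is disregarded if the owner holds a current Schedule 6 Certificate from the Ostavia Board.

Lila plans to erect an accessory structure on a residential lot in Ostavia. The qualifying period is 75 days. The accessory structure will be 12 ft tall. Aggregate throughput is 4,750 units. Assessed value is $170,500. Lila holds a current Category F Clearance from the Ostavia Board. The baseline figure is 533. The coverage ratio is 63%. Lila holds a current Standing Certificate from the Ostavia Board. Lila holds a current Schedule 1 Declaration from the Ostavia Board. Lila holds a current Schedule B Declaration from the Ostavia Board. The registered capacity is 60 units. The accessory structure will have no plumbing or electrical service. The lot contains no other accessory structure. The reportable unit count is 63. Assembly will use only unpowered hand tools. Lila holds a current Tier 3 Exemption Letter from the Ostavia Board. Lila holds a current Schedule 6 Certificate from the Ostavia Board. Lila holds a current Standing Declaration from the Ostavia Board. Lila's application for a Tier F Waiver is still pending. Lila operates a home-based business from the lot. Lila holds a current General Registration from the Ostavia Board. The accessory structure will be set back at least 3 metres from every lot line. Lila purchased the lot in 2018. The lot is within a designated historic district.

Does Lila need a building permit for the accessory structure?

Exception (a)'s conditions are all satisfied: the baseline figure is 533, below the 619 limit; assembly uses only hand tools. But applying paragraphs (f)–(g): (f) operates against (a): a home-based business operates on the lot. (g), which would lift (f), is not triggered — the registered capacity is 60 units, not less than 50 units. Exception (a) does not apply.
Exception (b) does not apply: no current Tier F Waiver is held.
Exception (c)'s conditions are all satisfied: a current Category F Clearance is held; the lot has no other accessory structure; a current Standing Declaration is held. Turning to paragraphs (i)–(o): (i) operates against (c): a current Standing Certificate is held. (j) would limit (i) — a current Schedule B Declaration is held — but (k) sets (j) aside: (k) is triggered — a current Tier 3 Exemption Letter is held. (l) is engaged (a current General Registration is held), but is set aside by (m): (m) operates against (l): a current Schedule 1 Declaration is held. (n) would limit (m) — the lot is in a historic district — but (o) sets (n) aside: (o) operates against (n): a current Schedule 6 Certificate is held. So (c) is unavailable.
Exception (d) fails — the qualifying period is 75 days, short of 85 days.
Exception (e) does not apply: assessed value is $170,500, not under $168,000.
No exception applies. The general rule governs.

Yes — Lila must obtain a building permit.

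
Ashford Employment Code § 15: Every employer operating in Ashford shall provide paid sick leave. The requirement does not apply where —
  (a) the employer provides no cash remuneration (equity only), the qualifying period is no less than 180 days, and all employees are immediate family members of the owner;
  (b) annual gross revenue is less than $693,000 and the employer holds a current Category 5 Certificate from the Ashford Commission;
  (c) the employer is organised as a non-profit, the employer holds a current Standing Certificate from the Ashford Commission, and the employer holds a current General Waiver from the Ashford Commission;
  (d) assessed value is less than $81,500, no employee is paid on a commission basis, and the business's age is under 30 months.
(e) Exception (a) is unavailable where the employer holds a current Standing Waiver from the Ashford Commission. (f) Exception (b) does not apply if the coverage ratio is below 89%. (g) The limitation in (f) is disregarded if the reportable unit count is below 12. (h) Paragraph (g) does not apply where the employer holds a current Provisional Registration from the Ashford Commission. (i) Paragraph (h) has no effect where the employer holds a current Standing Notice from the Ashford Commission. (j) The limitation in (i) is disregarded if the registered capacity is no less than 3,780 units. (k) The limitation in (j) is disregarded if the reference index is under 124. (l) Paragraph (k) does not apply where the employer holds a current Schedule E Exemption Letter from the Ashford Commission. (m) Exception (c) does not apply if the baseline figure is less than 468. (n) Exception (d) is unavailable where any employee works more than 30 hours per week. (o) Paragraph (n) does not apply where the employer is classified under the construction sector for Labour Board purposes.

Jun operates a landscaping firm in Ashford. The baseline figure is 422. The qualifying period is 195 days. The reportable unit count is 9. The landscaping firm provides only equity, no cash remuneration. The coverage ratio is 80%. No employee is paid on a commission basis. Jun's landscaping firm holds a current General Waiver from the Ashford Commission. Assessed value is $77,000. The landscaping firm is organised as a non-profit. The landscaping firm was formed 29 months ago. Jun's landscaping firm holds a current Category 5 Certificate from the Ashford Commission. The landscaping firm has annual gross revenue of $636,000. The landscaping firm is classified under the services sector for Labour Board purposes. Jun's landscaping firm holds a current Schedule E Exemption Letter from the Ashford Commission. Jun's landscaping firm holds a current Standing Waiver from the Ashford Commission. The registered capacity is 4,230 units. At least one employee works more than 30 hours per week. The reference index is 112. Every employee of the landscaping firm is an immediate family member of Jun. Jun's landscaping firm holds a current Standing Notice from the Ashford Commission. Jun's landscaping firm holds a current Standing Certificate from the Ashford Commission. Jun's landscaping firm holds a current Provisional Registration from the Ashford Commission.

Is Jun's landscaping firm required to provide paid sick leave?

Yes — Jun's landscaping firm must provide paid sick leave.

Exception (a)'s conditions are all satisfied: remuneration is equity-only; the qualifying period is 195 days, meeting the 180 days threshold; every employee is an immediate family member. Turning to paragraph (e): (e) is triggered — a current Standing Waiver is held. Exception (a) does not apply.
Exception (b)'s conditions are all satisfied: annual gross revenue is $636,000, less than the $693,000 limit; a current Category 5 Certificate is held. But: (f) is engaged — the coverage ratio is 80%, below the 89% limit. (g) applies (the reportable unit count is 9, below the 12 limit), but is set aside by (h): (h) applies — a current Provisional Registration is held. (i) would limit (h) — a current Standing Notice is held — but (j) sets (i) aside: (j) operates against (i): the registered capacity is 4,230 units, meeting the 3,780 units threshold. (k) is triggered (the reference index is 112, under the 124 limit), but is itself disapplied by (l): (l) operates against (k): a current Schedule E Exemption Letter is held. Exception (b) does not apply.
All of (c)'s requirements are met (the employer is a non-profit; a current Standing Certificate is held; a current General Waiver is held). But applying paragraph (m): (m) operates against (c): the baseline figure is 422, less than the 468 limit. So (c) is unavailable.
Exception (d): assessed value is $77,000, less than the $81,500 limit; no employee is paid on commission; the business's age is 29 months, under the 30 months limit — every condition holds. However, paragraphs (n)–(o) must be considered: (n) operates against (d): at least one employee exceeds 30 hours/week. (o), which would lift (n), is not triggered — the landscaping firm is classified under the services sector. (d) is therefore removed.
No exception displaces § 15.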